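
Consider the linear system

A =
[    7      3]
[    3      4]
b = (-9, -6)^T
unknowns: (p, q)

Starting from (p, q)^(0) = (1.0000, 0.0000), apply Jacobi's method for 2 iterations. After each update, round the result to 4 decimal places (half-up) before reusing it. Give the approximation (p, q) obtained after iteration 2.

(-0.3214, -0.5357)

Iteration 1:
  p = (-9 - (3)·0.0000) / (7) = -1.2857
  q = (-6 - (3)·1.0000) / (4) = -2.2500
Iteration 2:
  p = (-9 - (3)·-2.2500) / (7) = -0.3214
  q = (-6 - (3)·-1.2857) / (4) = -0.5357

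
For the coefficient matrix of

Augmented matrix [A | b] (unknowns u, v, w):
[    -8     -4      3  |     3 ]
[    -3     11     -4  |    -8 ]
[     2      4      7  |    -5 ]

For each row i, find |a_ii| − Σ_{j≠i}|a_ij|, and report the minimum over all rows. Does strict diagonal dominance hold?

row 1: |-8| − (4+3) = 1
row 2: |11| − (3+4) = 4
row 3: |7| − (2+4) = 1
minimum over rows = 1 → strictly diagonally dominant (convergence guaranteed)

1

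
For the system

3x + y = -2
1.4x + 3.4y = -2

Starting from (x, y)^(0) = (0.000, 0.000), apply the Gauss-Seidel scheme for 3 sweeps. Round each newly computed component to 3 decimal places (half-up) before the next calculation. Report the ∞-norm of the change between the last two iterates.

Iteration 1:
  x = (-2 - (1)·0.000) / (3) = -0.667
  y = (-2 - (1.4)·-0.667) / (3.4) = -0.314
Iteration 2:
  x = (-2 - (1)·-0.314) / (3) = -0.562
  y = (-2 - (1.4)·-0.562) / (3.4) = -0.357
Iteration 3:
  x = (-2 - (1)·-0.357) / (3) = -0.548
  y = (-2 - (1.4)·-0.548) / (3.4) = -0.363
Change: (0.014, -0.006) → max |·| = 0.014

0.014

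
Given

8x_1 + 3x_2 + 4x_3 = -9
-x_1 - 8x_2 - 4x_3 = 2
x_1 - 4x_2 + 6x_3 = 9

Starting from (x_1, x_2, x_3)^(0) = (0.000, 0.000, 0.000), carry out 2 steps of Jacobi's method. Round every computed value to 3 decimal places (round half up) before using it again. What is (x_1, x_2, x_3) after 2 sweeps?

Iteration 1:
  x_1 = (-9 - (3)·0.000 - (4)·0.000) / (8) = -1.125
  x_2 = (2 - (-1)·0.000 - (-4)·0.000) / (-8) = -0.250
  x_3 = (9 - (1)·0.000 - (-4)·0.000) / (6) = 1.500
Iteration 2:
  x_1 = (-9 - (3)·-0.250 - (4)·1.500) / (8) = -1.781
  x_2 = (2 - (-1)·-1.125 - (-4)·1.500) / (-8) = -0.859
  x_3 = (9 - (1)·-1.125 - (-4)·-0.250) / (6) = 1.521

(-1.781, -0.859, 1.521)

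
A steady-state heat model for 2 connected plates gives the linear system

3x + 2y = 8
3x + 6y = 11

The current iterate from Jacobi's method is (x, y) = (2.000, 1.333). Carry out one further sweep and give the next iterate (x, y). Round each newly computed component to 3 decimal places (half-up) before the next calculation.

(1.778, 0.833)

One sweep:
  x = (8 - (2)·1.333) / (3) = 1.778
  y = (11 - (3)·2.000) / (6) = 0.833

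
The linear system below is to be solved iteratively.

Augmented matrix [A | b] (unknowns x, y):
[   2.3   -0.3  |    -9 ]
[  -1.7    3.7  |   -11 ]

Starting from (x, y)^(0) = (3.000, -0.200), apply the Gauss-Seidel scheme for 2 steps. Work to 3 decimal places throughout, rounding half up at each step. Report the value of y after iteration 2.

Iteration 1:
  x = (-9 - (-0.3)·-0.200) / (2.3) = -3.939
  y = (-11 - (-1.7)·-3.939) / (3.7) = -4.783
Iteration 2:
  x = (-9 - (-0.3)·-4.783) / (2.3) = -4.537
  y = (-11 - (-1.7)·-4.537) / (3.7) = -5.058

-5.058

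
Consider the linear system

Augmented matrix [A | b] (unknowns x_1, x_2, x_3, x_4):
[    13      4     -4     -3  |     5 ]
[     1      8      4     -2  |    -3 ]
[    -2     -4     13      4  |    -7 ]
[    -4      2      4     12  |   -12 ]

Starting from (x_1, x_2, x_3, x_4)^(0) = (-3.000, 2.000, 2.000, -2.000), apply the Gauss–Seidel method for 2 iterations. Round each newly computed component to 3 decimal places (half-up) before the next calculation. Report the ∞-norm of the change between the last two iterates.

1.524

Iteration 1:
  x_1 = (5 - (4)·2.000 - (-4)·2.000 - (-3)·-2.000) / (13) = -0.077
  x_2 = (-3 - (1)·-0.077 - (4)·2.000 - (-2)·-2.000) / (8) = -1.865
  x_3 = (-7 - (-2)·-0.077 - (-4)·-1.865 - (4)·-2.000) / (13) = -0.509
  x_4 = (-12 - (-4)·-0.077 - (2)·-1.865 - (4)·-0.509) / (12) = -0.545
Iteration 2:
  x_1 = (5 - (4)·-1.865 - (-4)·-0.509 - (-3)·-0.545) / (13) = 0.676
  x_2 = (-3 - (1)·0.676 - (4)·-0.509 - (-2)·-0.545) / (8) = -0.341
  x_3 = (-7 - (-2)·0.676 - (-4)·-0.341 - (4)·-0.545) / (13) = -0.372
  x_4 = (-12 - (-4)·0.676 - (2)·-0.341 - (4)·-0.372) / (12) = -0.594
Change: (0.753, 1.524, 0.137, -0.049) → max |·| = 1.524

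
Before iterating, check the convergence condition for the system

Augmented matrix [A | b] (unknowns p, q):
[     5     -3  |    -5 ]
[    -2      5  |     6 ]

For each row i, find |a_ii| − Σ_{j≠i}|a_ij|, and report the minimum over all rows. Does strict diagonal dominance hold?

row 1: |5| − (3) = 2
row 2: |5| − (2) = 3
minimum over rows = 2 → strictly diagonally dominant (convergence guaranteed)

2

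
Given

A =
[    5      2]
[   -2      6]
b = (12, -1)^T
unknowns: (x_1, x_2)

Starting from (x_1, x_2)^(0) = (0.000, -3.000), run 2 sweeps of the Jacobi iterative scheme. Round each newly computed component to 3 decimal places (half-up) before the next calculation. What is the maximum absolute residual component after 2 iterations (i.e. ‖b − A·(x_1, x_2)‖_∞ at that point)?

Iteration 1:
  x_1 = (12 - (2)·-3.000) / (5) = 3.600
  x_2 = (-1 - (-2)·0.000) / (6) = -0.167
Iteration 2:
  x_1 = (12 - (2)·-0.167) / (5) = 2.467
  x_2 = (-1 - (-2)·3.600) / (6) = 1.033
Residual b − A·x = (-2.401, -2.264); ∞-norm = 2.401

2.401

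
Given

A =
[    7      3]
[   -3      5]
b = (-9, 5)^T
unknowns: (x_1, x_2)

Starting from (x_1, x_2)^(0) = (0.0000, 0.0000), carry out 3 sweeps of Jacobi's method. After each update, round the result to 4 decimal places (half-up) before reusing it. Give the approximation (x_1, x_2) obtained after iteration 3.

Iteration 1:
  x_1 = (-9 - (3)·0.0000) / (7) = -1.2857
  x_2 = (5 - (-3)·0.0000) / (5) = 1.0000
Iteration 2:
  x_1 = (-9 - (3)·1.0000) / (7) = -1.7143
  x_2 = (5 - (-3)·-1.2857) / (5) = 0.2286
Iteration 3:
  x_1 = (-9 - (3)·0.2286) / (7) = -1.3837
  x_2 = (5 - (-3)·-1.7143) / (5) = -0.0286

(-1.3837, -0.0286)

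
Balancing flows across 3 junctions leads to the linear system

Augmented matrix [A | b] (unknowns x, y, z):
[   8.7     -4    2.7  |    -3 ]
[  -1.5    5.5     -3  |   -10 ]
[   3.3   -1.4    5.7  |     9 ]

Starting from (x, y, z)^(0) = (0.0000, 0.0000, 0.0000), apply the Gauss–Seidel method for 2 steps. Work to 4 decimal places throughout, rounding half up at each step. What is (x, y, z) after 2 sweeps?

(-1.6302, -1.5488, 2.1423)

Iteration 1:
  x = (-3 - (-4)·0.0000 - (2.7)·0.0000) / (8.7) = -0.3448
  y = (-10 - (-1.5)·-0.3448 - (-3)·0.0000) / (5.5) = -1.9122
  z = (9 - (3.3)·-0.3448 - (-1.4)·-1.9122) / (5.7) = 1.3089
Iteration 2:
  x = (-3 - (-4)·-1.9122 - (2.7)·1.3089) / (8.7) = -1.6302
  y = (-10 - (-1.5)·-1.6302 - (-3)·1.3089) / (5.5) = -1.5488
  z = (9 - (3.3)·-1.6302 - (-1.4)·-1.5488) / (5.7) = 2.1423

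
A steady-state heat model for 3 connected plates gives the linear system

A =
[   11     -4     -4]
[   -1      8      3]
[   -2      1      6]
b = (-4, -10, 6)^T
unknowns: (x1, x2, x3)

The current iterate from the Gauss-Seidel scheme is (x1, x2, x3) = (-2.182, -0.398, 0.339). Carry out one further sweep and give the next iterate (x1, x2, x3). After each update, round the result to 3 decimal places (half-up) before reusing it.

One sweep:
  x1 = (-4 - (-4)·-0.398 - (-4)·0.339) / (11) = -0.385
  x2 = (-10 - (-1)·-0.385 - (3)·0.339) / (8) = -1.425
  x3 = (6 - (-2)·-0.385 - (1)·-1.425) / (6) = 1.109

(-0.385, -1.425, 1.109)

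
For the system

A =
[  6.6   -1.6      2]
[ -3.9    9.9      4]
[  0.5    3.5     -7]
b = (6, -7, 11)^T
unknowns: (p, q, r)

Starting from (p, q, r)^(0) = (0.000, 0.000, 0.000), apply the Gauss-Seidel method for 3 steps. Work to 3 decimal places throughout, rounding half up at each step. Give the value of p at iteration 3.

1.402

Iteration 1:
  p = (6 - (-1.6)·0.000 - (2)·0.000) / (6.6) = 0.909
  q = (-7 - (-3.9)·0.909 - (4)·0.000) / (9.9) = -0.349
  r = (11 - (0.5)·0.909 - (3.5)·-0.349) / (-7) = -1.681
Iteration 2:
  p = (6 - (-1.6)·-0.349 - (2)·-1.681) / (6.6) = 1.334
  q = (-7 - (-3.9)·1.334 - (4)·-1.681) / (9.9) = 0.498
  r = (11 - (0.5)·1.334 - (3.5)·0.498) / (-7) = -1.227
Iteration 3:
  p = (6 - (-1.6)·0.498 - (2)·-1.227) / (6.6) = 1.402
  q = (-7 - (-3.9)·1.402 - (4)·-1.227) / (9.9) = 0.341
  r = (11 - (0.5)·1.402 - (3.5)·0.341) / (-7) = -1.301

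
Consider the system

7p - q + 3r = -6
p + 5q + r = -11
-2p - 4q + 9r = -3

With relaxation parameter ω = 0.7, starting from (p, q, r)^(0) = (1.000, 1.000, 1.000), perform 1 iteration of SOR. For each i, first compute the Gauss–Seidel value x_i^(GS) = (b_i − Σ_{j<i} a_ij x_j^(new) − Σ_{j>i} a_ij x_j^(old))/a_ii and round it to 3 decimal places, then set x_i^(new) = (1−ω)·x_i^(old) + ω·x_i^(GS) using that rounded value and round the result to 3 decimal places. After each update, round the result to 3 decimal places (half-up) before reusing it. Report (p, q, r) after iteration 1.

Iteration 1:
  p: GS value = (-6 - (-1)·1.000 - (3)·1.000) / (7) = -1.143;  p ← (1−ω)·1.000 + ω·-1.143 = -0.500
  q: GS value = (-11 - (1)·-0.500 - (1)·1.000) / (5) = -2.300;  q ← (1−ω)·1.000 + ω·-2.300 = -1.310
  r: GS value = (-3 - (-2)·-0.500 - (-4)·-1.310) / (9) = -1.027;  r ← (1−ω)·1.000 + ω·-1.027 = -0.419

(-0.500, -1.310, -0.419)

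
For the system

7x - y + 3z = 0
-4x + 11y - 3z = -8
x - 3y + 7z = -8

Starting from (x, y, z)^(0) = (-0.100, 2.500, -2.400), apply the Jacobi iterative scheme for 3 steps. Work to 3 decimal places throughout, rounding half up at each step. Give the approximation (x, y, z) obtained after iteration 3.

(0.801, -1.324, -1.220)

Iteration 1:
  x = (0 - (-1)·2.500 - (3)·-2.400) / (7) = 1.386
  y = (-8 - (-4)·-0.100 - (-3)·-2.400) / (11) = -1.418
  z = (-8 - (1)·-0.100 - (-3)·2.500) / (7) = -0.057
Iteration 2:
  x = (0 - (-1)·-1.418 - (3)·-0.057) / (7) = -0.178
  y = (-8 - (-4)·1.386 - (-3)·-0.057) / (11) = -0.239
  z = (-8 - (1)·1.386 - (-3)·-1.418) / (7) = -1.949
Iteration 3:
  x = (0 - (-1)·-0.239 - (3)·-1.949) / (7) = 0.801
  y = (-8 - (-4)·-0.178 - (-3)·-1.949) / (11) = -1.324
  z = (-8 - (1)·-0.178 - (-3)·-0.239) / (7) = -1.220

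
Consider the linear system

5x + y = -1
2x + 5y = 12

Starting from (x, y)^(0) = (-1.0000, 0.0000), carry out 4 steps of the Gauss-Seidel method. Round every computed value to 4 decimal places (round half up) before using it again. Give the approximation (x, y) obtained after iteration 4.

(-0.7389, 2.6956)

Iteration 1:
  x = (-1 - (1)·0.0000) / (5) = -0.2000
  y = (12 - (2)·-0.2000) / (5) = 2.4800
Iteration 2:
  x = (-1 - (1)·2.4800) / (5) = -0.6960
  y = (12 - (2)·-0.6960) / (5) = 2.6784
Iteration 3:
  x = (-1 - (1)·2.6784) / (5) = -0.7357
  y = (12 - (2)·-0.7357) / (5) = 2.6943
Iteration 4:
  x = (-1 - (1)·2.6943) / (5) = -0.7389
  y = (12 - (2)·-0.7389) / (5) = 2.6956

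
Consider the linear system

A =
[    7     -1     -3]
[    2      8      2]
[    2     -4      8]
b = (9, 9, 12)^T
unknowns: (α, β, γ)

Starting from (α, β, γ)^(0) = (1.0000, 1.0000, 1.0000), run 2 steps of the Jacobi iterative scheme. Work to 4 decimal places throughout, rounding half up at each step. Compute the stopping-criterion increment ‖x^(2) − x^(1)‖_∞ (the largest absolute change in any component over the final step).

0.4018

Iteration 1:
  α = (9 - (-1)·1.0000 - (-3)·1.0000) / (7) = 1.8571
  β = (9 - (2)·1.0000 - (2)·1.0000) / (8) = 0.6250
  γ = (12 - (2)·1.0000 - (-4)·1.0000) / (8) = 1.7500
Iteration 2:
  α = (9 - (-1)·0.6250 - (-3)·1.7500) / (7) = 2.1250
  β = (9 - (2)·1.8571 - (2)·1.7500) / (8) = 0.2232
  γ = (12 - (2)·1.8571 - (-4)·0.6250) / (8) = 1.3482
Change: (0.2679, -0.4018, -0.4018) → max |·| = 0.4018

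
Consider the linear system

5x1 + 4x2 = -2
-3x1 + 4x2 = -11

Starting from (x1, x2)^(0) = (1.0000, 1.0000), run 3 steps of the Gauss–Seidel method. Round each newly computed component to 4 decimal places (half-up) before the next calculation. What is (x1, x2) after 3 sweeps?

Iteration 1:
  x1 = (-2 - (4)·1.0000) / (5) = -1.2000
  x2 = (-11 - (-3)·-1.2000) / (4) = -3.6500
Iteration 2:
  x1 = (-2 - (4)·-3.6500) / (5) = 2.5200
  x2 = (-11 - (-3)·2.5200) / (4) = -0.8600
Iteration 3:
  x1 = (-2 - (4)·-0.8600) / (5) = 0.2880
  x2 = (-11 - (-3)·0.2880) / (4) = -2.5340

(0.2880, -2.5340)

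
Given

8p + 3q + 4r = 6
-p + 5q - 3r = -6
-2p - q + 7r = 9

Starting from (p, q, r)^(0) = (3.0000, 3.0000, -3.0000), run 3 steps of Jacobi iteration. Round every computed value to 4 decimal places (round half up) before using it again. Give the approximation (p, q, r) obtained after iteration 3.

Iteration 1:
  p = (6 - (3)·3.0000 - (4)·-3.0000) / (8) = 1.1250
  q = (-6 - (-1)·3.0000 - (-3)·-3.0000) / (5) = -2.4000
  r = (9 - (-2)·3.0000 - (-1)·3.0000) / (7) = 2.5714
Iteration 2:
  p = (6 - (3)·-2.4000 - (4)·2.5714) / (8) = 0.3643
  q = (-6 - (-1)·1.1250 - (-3)·2.5714) / (5) = 0.5678
  r = (9 - (-2)·1.1250 - (-1)·-2.4000) / (7) = 1.2643
Iteration 3:
  p = (6 - (3)·0.5678 - (4)·1.2643) / (8) = -0.0951
  q = (-6 - (-1)·0.3643 - (-3)·1.2643) / (5) = -0.3686
  r = (9 - (-2)·0.3643 - (-1)·0.5678) / (7) = 1.4709

(-0.0951, -0.3686, 1.4709)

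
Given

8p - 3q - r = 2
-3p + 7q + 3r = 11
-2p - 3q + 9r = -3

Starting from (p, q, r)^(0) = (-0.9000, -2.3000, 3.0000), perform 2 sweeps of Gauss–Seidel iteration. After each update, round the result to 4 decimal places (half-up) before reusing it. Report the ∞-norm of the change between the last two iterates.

Iteration 1:
  p = (2 - (-3)·-2.3000 - (-1)·3.0000) / (8) = -0.2375
  q = (11 - (-3)·-0.2375 - (3)·3.0000) / (7) = 0.1839
  r = (-3 - (-2)·-0.2375 - (-3)·0.1839) / (9) = -0.3248
Iteration 2:
  p = (2 - (-3)·0.1839 - (-1)·-0.3248) / (8) = 0.2784
  q = (11 - (-3)·0.2784 - (3)·-0.3248) / (7) = 1.8299
  r = (-3 - (-2)·0.2784 - (-3)·1.8299) / (9) = 0.3385
Change: (0.5159, 1.6460, 0.6633) → max |·| = 1.6460

1.6460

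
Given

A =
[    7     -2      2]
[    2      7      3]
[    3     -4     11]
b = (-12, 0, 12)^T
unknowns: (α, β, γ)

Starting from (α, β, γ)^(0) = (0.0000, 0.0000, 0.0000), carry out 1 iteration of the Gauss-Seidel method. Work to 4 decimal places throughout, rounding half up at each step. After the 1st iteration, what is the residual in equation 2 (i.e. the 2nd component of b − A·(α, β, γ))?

-5.2098

Iteration 1:
  α = (-12 - (-2)·0.0000 - (2)·0.0000) / (7) = -1.7143
  β = (0 - (2)·-1.7143 - (3)·0.0000) / (7) = 0.4898
  γ = (12 - (3)·-1.7143 - (-4)·0.4898) / (11) = 1.7366
Residual b − A·x = (-2.4935, -5.2098, -0.0005)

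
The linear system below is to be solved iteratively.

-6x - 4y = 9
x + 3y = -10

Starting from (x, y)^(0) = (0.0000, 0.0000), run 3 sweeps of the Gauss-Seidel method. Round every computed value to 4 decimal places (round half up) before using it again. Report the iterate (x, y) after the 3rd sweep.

(0.8087, -3.6029)

Iteration 1:
  x = (9 - (-4)·0.0000) / (-6) = -1.5000
  y = (-10 - (1)·-1.5000) / (3) = -2.8333
Iteration 2:
  x = (9 - (-4)·-2.8333) / (-6) = 0.3889
  y = (-10 - (1)·0.3889) / (3) = -3.4630
Iteration 3:
  x = (9 - (-4)·-3.4630) / (-6) = 0.8087
  y = (-10 - (1)·0.8087) / (3) = -3.6029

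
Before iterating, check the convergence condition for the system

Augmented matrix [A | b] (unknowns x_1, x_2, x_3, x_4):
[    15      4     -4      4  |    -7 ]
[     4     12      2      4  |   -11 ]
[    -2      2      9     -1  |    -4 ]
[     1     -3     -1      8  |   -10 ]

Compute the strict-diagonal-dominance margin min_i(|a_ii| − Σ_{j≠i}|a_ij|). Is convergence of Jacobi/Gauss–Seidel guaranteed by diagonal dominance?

2

row 1: |15| − (4+4+4) = 3
row 2: |12| − (4+2+4) = 2
row 3: |9| − (2+2+1) = 4
row 4: |8| − (1+3+1) = 3
minimum over rows = 2 → strictly diagonally dominant (convergence guaranteed)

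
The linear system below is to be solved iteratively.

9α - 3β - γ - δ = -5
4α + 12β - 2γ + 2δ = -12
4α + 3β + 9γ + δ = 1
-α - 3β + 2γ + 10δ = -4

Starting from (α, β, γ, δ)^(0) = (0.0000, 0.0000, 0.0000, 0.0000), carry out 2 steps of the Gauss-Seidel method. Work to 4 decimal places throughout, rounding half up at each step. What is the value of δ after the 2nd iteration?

-0.7749

Iteration 1:
  α = (-5 - (-3)·0.0000 - (-1)·0.0000 - (-1)·0.0000) / (9) = -0.5556
  β = (-12 - (4)·-0.5556 - (-2)·0.0000 - (2)·0.0000) / (12) = -0.8148
  γ = (1 - (4)·-0.5556 - (3)·-0.8148 - (1)·0.0000) / (9) = 0.6296
  δ = (-4 - (-1)·-0.5556 - (-3)·-0.8148 - (2)·0.6296) / (10) = -0.8259
Iteration 2:
  α = (-5 - (-3)·-0.8148 - (-1)·0.6296 - (-1)·-0.8259) / (9) = -0.8490
  β = (-12 - (4)·-0.8490 - (-2)·0.6296 - (2)·-0.8259) / (12) = -0.4744
  γ = (1 - (4)·-0.8490 - (3)·-0.4744 - (1)·-0.8259) / (9) = 0.7383
  δ = (-4 - (-1)·-0.8490 - (-3)·-0.4744 - (2)·0.7383) / (10) = -0.7749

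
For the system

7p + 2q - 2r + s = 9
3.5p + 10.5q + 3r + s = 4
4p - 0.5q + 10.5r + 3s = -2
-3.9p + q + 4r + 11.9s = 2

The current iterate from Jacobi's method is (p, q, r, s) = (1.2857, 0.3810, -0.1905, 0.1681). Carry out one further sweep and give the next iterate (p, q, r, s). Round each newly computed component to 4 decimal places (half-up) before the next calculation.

One sweep:
  p = (9 - (2)·0.3810 - (-2)·-0.1905 - (1)·0.1681) / (7) = 1.0984
  q = (4 - (3.5)·1.2857 - (3)·-0.1905 - (1)·0.1681) / (10.5) = -0.0092
  r = (-2 - (4)·1.2857 - (-0.5)·0.3810 - (3)·0.1681) / (10.5) = -0.7102
  s = (2 - (-3.9)·1.2857 - (1)·0.3810 - (4)·-0.1905) / (11.9) = 0.6214

(1.0984, -0.0092, -0.7102, 0.6214)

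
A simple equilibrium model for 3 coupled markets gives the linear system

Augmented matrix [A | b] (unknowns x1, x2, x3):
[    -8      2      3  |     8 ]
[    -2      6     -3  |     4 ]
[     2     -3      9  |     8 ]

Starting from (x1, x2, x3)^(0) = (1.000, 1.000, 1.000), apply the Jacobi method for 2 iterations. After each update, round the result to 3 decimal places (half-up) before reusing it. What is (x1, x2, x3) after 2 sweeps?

Iteration 1:
  x1 = (8 - (2)·1.000 - (3)·1.000) / (-8) = -0.375
  x2 = (4 - (-2)·1.000 - (-3)·1.000) / (6) = 1.500
  x3 = (8 - (2)·1.000 - (-3)·1.000) / (9) = 1.000
Iteration 2:
  x1 = (8 - (2)·1.500 - (3)·1.000) / (-8) = -0.250
  x2 = (4 - (-2)·-0.375 - (-3)·1.000) / (6) = 1.042
  x3 = (8 - (2)·-0.375 - (-3)·1.500) / (9) = 1.472

(-0.250, 1.042, 1.472)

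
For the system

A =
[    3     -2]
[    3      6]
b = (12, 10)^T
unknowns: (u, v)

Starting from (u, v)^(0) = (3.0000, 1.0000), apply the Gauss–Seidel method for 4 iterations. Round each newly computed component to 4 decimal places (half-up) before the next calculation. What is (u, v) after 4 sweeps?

Iteration 1:
  u = (12 - (-2)·1.0000) / (3) = 4.6667
  v = (10 - (3)·4.6667) / (6) = -0.6667
Iteration 2:
  u = (12 - (-2)·-0.6667) / (3) = 3.5555
  v = (10 - (3)·3.5555) / (6) = -0.1111
Iteration 3:
  u = (12 - (-2)·-0.1111) / (3) = 3.9259
  v = (10 - (3)·3.9259) / (6) = -0.2963
Iteration 4:
  u = (12 - (-2)·-0.2963) / (3) = 3.8025
  v = (10 - (3)·3.8025) / (6) = -0.2346

(3.8025, -0.2346)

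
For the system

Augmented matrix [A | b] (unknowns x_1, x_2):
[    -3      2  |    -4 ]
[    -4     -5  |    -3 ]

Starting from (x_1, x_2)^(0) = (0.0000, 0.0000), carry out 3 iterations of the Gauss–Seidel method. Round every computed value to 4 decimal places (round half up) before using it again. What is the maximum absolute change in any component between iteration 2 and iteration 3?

Iteration 1:
  x_1 = (-4 - (2)·0.0000) / (-3) = 1.3333
  x_2 = (-3 - (-4)·1.3333) / (-5) = -0.4666
Iteration 2:
  x_1 = (-4 - (2)·-0.4666) / (-3) = 1.0223
  x_2 = (-3 - (-4)·1.0223) / (-5) = -0.2178
Iteration 3:
  x_1 = (-4 - (2)·-0.2178) / (-3) = 1.1881
  x_2 = (-3 - (-4)·1.1881) / (-5) = -0.3505
Change: (0.1658, -0.1327) → max |·| = 0.1658

0.1658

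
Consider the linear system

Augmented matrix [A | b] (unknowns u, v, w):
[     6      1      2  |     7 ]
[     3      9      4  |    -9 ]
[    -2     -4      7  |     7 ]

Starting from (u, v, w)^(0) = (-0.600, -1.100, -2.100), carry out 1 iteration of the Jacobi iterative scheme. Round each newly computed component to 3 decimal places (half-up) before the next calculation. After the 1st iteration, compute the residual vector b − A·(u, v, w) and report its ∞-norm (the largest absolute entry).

Iteration 1:
  u = (7 - (1)·-1.100 - (2)·-2.100) / (6) = 2.050
  v = (-9 - (3)·-0.600 - (4)·-2.100) / (9) = 0.133
  w = (7 - (-2)·-0.600 - (-4)·-1.100) / (7) = 0.200
Residual b − A·x = (-5.833, -17.147, 10.232); ∞-norm = 17.147

17.147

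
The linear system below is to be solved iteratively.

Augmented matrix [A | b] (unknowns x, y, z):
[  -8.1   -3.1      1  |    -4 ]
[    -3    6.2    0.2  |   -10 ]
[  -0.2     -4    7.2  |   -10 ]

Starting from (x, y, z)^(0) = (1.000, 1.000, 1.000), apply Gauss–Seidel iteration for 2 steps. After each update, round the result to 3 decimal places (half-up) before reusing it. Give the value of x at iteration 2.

0.804

Iteration 1:
  x = (-4 - (-3.1)·1.000 - (1)·1.000) / (-8.1) = 0.235
  y = (-10 - (-3)·0.235 - (0.2)·1.000) / (6.2) = -1.531
  z = (-10 - (-0.2)·0.235 - (-4)·-1.531) / (7.2) = -2.233
Iteration 2:
  x = (-4 - (-3.1)·-1.531 - (1)·-2.233) / (-8.1) = 0.804
  y = (-10 - (-3)·0.804 - (0.2)·-2.233) / (6.2) = -1.152
  z = (-10 - (-0.2)·0.804 - (-4)·-1.152) / (7.2) = -2.007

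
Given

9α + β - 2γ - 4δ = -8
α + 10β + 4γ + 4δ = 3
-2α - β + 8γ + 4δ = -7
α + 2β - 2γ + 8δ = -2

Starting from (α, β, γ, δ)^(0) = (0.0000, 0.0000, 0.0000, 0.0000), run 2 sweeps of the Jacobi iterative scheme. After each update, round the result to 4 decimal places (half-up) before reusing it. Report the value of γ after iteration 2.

Iteration 1:
  α = (-8 - (1)·0.0000 - (-2)·0.0000 - (-4)·0.0000) / (9) = -0.8889
  β = (3 - (1)·0.0000 - (4)·0.0000 - (4)·0.0000) / (10) = 0.3000
  γ = (-7 - (-2)·0.0000 - (-1)·0.0000 - (4)·0.0000) / (8) = -0.8750
  δ = (-2 - (1)·0.0000 - (2)·0.0000 - (-2)·0.0000) / (8) = -0.2500
Iteration 2:
  α = (-8 - (1)·0.3000 - (-2)·-0.8750 - (-4)·-0.2500) / (9) = -1.2278
  β = (3 - (1)·-0.8889 - (4)·-0.8750 - (4)·-0.2500) / (10) = 0.8389
  γ = (-7 - (-2)·-0.8889 - (-1)·0.3000 - (4)·-0.2500) / (8) = -0.9347
  δ = (-2 - (1)·-0.8889 - (2)·0.3000 - (-2)·-0.8750) / (8) = -0.4326

-0.9347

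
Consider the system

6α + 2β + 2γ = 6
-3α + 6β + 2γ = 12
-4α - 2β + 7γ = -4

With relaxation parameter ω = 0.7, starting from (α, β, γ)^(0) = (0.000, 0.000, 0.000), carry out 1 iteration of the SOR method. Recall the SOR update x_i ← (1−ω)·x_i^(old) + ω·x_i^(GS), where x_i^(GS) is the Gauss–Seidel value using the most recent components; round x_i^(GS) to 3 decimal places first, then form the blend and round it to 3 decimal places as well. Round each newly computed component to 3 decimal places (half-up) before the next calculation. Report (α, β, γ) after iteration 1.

Iteration 1:
  α: GS value = (6 - (2)·0.000 - (2)·0.000) / (6) = 1.000;  α ← (1−ω)·0.000 + ω·1.000 = 0.700
  β: GS value = (12 - (-3)·0.700 - (2)·0.000) / (6) = 2.350;  β ← (1−ω)·0.000 + ω·2.350 = 1.645
  γ: GS value = (-4 - (-4)·0.700 - (-2)·1.645) / (7) = 0.299;  γ ← (1−ω)·0.000 + ω·0.299 = 0.209

(0.700, 1.645, 0.209)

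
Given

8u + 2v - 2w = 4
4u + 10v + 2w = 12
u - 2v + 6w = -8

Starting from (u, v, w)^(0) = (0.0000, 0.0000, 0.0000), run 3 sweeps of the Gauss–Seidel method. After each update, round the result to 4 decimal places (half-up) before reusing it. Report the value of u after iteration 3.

Iteration 1:
  u = (4 - (2)·0.0000 - (-2)·0.0000) / (8) = 0.5000
  v = (12 - (4)·0.5000 - (2)·0.0000) / (10) = 1.0000
  w = (-8 - (1)·0.5000 - (-2)·1.0000) / (6) = -1.0833
Iteration 2:
  u = (4 - (2)·1.0000 - (-2)·-1.0833) / (8) = -0.0208
  v = (12 - (4)·-0.0208 - (2)·-1.0833) / (10) = 1.4250
  w = (-8 - (1)·-0.0208 - (-2)·1.4250) / (6) = -0.8549
Iteration 3:
  u = (4 - (2)·1.4250 - (-2)·-0.8549) / (8) = -0.0700
  v = (12 - (4)·-0.0700 - (2)·-0.8549) / (10) = 1.3990
  w = (-8 - (1)·-0.0700 - (-2)·1.3990) / (6) = -0.8553

-0.0700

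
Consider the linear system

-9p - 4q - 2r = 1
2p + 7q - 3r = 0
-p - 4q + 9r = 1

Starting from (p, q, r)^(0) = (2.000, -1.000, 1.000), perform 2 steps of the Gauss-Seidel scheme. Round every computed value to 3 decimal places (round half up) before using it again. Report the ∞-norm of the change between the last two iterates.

0.465

Iteration 1:
  p = (1 - (-4)·-1.000 - (-2)·1.000) / (-9) = 0.111
  q = (0 - (2)·0.111 - (-3)·1.000) / (7) = 0.397
  r = (1 - (-1)·0.111 - (-4)·0.397) / (9) = 0.300
Iteration 2:
  p = (1 - (-4)·0.397 - (-2)·0.300) / (-9) = -0.354
  q = (0 - (2)·-0.354 - (-3)·0.300) / (7) = 0.230
  r = (1 - (-1)·-0.354 - (-4)·0.230) / (9) = 0.174
Change: (-0.465, -0.167, -0.126) → max |·| = 0.465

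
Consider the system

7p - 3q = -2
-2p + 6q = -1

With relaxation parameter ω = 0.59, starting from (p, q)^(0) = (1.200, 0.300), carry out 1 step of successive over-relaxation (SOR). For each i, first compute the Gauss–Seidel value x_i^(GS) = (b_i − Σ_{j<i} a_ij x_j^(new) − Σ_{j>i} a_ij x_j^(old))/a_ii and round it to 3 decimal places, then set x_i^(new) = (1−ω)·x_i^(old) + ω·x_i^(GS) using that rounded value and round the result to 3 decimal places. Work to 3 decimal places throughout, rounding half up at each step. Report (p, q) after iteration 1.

Iteration 1:
  p: GS value = (-2 - (-3)·0.300) / (7) = -0.157;  p ← (1−ω)·1.200 + ω·-0.157 = 0.399
  q: GS value = (-1 - (-2)·0.399) / (6) = -0.034;  q ← (1−ω)·0.300 + ω·-0.034 = 0.103

(0.399, 0.103)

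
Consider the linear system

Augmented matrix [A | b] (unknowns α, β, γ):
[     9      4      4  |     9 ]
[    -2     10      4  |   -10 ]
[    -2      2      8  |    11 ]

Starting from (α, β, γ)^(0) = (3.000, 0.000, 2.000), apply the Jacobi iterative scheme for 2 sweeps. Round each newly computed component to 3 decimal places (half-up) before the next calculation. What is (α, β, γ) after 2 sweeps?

Iteration 1:
  α = (9 - (4)·0.000 - (4)·2.000) / (9) = 0.111
  β = (-10 - (-2)·3.000 - (4)·2.000) / (10) = -1.200
  γ = (11 - (-2)·3.000 - (2)·0.000) / (8) = 2.125
Iteration 2:
  α = (9 - (4)·-1.200 - (4)·2.125) / (9) = 0.589
  β = (-10 - (-2)·0.111 - (4)·2.125) / (10) = -1.828
  γ = (11 - (-2)·0.111 - (2)·-1.200) / (8) = 1.703

(0.589, -1.828, 1.703)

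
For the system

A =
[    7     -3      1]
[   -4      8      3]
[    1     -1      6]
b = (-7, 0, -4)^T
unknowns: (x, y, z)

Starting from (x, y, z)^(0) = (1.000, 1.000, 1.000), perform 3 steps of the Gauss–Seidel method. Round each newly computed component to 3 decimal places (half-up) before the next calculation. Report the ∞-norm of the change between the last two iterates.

Iteration 1:
  x = (-7 - (-3)·1.000 - (1)·1.000) / (7) = -0.714
  y = (0 - (-4)·-0.714 - (3)·1.000) / (8) = -0.732
  z = (-4 - (1)·-0.714 - (-1)·-0.732) / (6) = -0.670
Iteration 2:
  x = (-7 - (-3)·-0.732 - (1)·-0.670) / (7) = -1.218
  y = (0 - (-4)·-1.218 - (3)·-0.670) / (8) = -0.358
  z = (-4 - (1)·-1.218 - (-1)·-0.358) / (6) = -0.523
Iteration 3:
  x = (-7 - (-3)·-0.358 - (1)·-0.523) / (7) = -1.079
  y = (0 - (-4)·-1.079 - (3)·-0.523) / (8) = -0.343
  z = (-4 - (1)·-1.079 - (-1)·-0.343) / (6) = -0.544
Change: (0.139, 0.015, -0.021) → max |·| = 0.139

0.139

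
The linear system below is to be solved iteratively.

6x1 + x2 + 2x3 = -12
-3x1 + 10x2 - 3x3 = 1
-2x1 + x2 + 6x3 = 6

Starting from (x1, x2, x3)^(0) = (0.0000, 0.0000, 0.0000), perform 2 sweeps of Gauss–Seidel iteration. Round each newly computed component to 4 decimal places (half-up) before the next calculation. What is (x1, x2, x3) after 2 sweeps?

Iteration 1:
  x1 = (-12 - (1)·0.0000 - (2)·0.0000) / (6) = -2.0000
  x2 = (1 - (-3)·-2.0000 - (-3)·0.0000) / (10) = -0.5000
  x3 = (6 - (-2)·-2.0000 - (1)·-0.5000) / (6) = 0.4167
Iteration 2:
  x1 = (-12 - (1)·-0.5000 - (2)·0.4167) / (6) = -2.0556
  x2 = (1 - (-3)·-2.0556 - (-3)·0.4167) / (10) = -0.3917
  x3 = (6 - (-2)·-2.0556 - (1)·-0.3917) / (6) = 0.3801

(-2.0556, -0.3917, 0.3801)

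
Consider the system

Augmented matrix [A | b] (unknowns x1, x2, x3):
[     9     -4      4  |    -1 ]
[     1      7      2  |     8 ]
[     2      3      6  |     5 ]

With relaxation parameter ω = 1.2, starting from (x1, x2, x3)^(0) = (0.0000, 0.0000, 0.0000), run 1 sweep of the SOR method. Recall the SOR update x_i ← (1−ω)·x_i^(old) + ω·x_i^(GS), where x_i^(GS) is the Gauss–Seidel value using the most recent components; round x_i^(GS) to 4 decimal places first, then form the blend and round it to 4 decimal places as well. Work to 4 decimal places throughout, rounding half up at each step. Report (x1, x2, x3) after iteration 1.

Iteration 1:
  x1: GS value = (-1 - (-4)·0.0000 - (4)·0.0000) / (9) = -0.1111;  x1 ← (1−ω)·0.0000 + ω·-0.1111 = -0.1333
  x2: GS value = (8 - (1)·-0.1333 - (2)·0.0000) / (7) = 1.1619;  x2 ← (1−ω)·0.0000 + ω·1.1619 = 1.3943
  x3: GS value = (5 - (2)·-0.1333 - (3)·1.3943) / (6) = 0.1806;  x3 ← (1−ω)·0.0000 + ω·0.1806 = 0.2167

(-0.1333, 1.3943, 0.2167)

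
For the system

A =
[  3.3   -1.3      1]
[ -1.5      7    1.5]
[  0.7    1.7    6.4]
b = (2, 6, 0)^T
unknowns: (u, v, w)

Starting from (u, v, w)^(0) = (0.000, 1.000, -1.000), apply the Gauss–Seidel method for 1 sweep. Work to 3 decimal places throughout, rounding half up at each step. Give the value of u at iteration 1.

Iteration 1:
  u = (2 - (-1.3)·1.000 - (1)·-1.000) / (3.3) = 1.303
  v = (6 - (-1.5)·1.303 - (1.5)·-1.000) / (7) = 1.351
  w = (0 - (0.7)·1.303 - (1.7)·1.351) / (6.4) = -0.501

1.303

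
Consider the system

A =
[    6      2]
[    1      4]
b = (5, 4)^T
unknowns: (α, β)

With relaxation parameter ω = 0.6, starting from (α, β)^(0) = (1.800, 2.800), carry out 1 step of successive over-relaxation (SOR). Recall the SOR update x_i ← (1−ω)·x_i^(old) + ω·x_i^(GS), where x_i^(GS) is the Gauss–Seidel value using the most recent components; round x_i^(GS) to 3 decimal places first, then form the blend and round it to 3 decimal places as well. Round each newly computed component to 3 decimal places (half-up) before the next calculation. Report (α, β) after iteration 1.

Iteration 1:
  α: GS value = (5 - (2)·2.800) / (6) = -0.100;  α ← (1−ω)·1.800 + ω·-0.100 = 0.660
  β: GS value = (4 - (1)·0.660) / (4) = 0.835;  β ← (1−ω)·2.800 + ω·0.835 = 1.621

(0.660, 1.621)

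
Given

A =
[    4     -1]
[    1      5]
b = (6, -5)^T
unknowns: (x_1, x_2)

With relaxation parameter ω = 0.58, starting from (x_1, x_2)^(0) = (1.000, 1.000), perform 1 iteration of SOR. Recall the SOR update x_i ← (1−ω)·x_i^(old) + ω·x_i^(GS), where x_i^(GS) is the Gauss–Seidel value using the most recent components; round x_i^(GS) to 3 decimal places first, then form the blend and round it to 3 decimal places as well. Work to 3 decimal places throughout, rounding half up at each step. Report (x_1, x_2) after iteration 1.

(1.435, -0.326)

Iteration 1:
  x_1: GS value = (6 - (-1)·1.000) / (4) = 1.750;  x_1 ← (1−ω)·1.000 + ω·1.750 = 1.435
  x_2: GS value = (-5 - (1)·1.435) / (5) = -1.287;  x_2 ← (1−ω)·1.000 + ω·-1.287 = -0.326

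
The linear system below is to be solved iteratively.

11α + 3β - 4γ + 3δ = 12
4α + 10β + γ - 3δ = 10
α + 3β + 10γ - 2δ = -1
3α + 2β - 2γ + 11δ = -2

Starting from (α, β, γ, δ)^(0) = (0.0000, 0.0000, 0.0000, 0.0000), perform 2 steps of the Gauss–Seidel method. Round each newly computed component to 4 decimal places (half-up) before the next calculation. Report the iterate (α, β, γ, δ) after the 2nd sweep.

(0.9771, 0.4518, -0.4634, -0.6147)

Iteration 1:
  α = (12 - (3)·0.0000 - (-4)·0.0000 - (3)·0.0000) / (11) = 1.0909
  β = (10 - (4)·1.0909 - (1)·0.0000 - (-3)·0.0000) / (10) = 0.5636
  γ = (-1 - (1)·1.0909 - (3)·0.5636 - (-2)·0.0000) / (10) = -0.3782
  δ = (-2 - (3)·1.0909 - (2)·0.5636 - (-2)·-0.3782) / (11) = -0.6506
Iteration 2:
  α = (12 - (3)·0.5636 - (-4)·-0.3782 - (3)·-0.6506) / (11) = 0.9771
  β = (10 - (4)·0.9771 - (1)·-0.3782 - (-3)·-0.6506) / (10) = 0.4518
  γ = (-1 - (1)·0.9771 - (3)·0.4518 - (-2)·-0.6506) / (10) = -0.4634
  δ = (-2 - (3)·0.9771 - (2)·0.4518 - (-2)·-0.4634) / (11) = -0.6147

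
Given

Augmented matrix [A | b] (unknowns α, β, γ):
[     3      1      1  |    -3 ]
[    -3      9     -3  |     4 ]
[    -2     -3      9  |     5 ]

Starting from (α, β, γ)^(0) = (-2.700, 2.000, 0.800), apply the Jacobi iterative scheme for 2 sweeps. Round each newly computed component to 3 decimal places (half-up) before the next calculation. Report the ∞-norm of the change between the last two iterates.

Iteration 1:
  α = (-3 - (1)·2.000 - (1)·0.800) / (3) = -1.933
  β = (4 - (-3)·-2.700 - (-3)·0.800) / (9) = -0.189
  γ = (5 - (-2)·-2.700 - (-3)·2.000) / (9) = 0.622
Iteration 2:
  α = (-3 - (1)·-0.189 - (1)·0.622) / (3) = -1.144
  β = (4 - (-3)·-1.933 - (-3)·0.622) / (9) = 0.007
  γ = (5 - (-2)·-1.933 - (-3)·-0.189) / (9) = 0.063
Change: (0.789, 0.196, -0.559) → max |·| = 0.789

0.789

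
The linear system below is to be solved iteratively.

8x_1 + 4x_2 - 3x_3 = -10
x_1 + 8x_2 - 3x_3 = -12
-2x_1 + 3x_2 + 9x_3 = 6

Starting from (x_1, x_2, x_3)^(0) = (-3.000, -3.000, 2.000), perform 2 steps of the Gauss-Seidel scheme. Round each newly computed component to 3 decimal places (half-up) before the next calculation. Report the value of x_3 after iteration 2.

0.921

Iteration 1:
  x_1 = (-10 - (4)·-3.000 - (-3)·2.000) / (8) = 1.000
  x_2 = (-12 - (1)·1.000 - (-3)·2.000) / (8) = -0.875
  x_3 = (6 - (-2)·1.000 - (3)·-0.875) / (9) = 1.181
Iteration 2:
  x_1 = (-10 - (4)·-0.875 - (-3)·1.181) / (8) = -0.370
  x_2 = (-12 - (1)·-0.370 - (-3)·1.181) / (8) = -1.011
  x_3 = (6 - (-2)·-0.370 - (3)·-1.011) / (9) = 0.921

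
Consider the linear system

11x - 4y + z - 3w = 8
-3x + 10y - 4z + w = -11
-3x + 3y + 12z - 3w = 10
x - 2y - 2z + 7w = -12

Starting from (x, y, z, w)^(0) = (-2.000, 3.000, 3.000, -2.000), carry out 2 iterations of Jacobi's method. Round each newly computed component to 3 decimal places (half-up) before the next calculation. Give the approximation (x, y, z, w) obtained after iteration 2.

Iteration 1:
  x = (8 - (-4)·3.000 - (1)·3.000 - (-3)·-2.000) / (11) = 1.000
  y = (-11 - (-3)·-2.000 - (-4)·3.000 - (1)·-2.000) / (10) = -0.300
  z = (10 - (-3)·-2.000 - (3)·3.000 - (-3)·-2.000) / (12) = -0.917
  w = (-12 - (1)·-2.000 - (-2)·3.000 - (-2)·3.000) / (7) = 0.286
Iteration 2:
  x = (8 - (-4)·-0.300 - (1)·-0.917 - (-3)·0.286) / (11) = 0.780
  y = (-11 - (-3)·1.000 - (-4)·-0.917 - (1)·0.286) / (10) = -1.195
  z = (10 - (-3)·1.000 - (3)·-0.300 - (-3)·0.286) / (12) = 1.230
  w = (-12 - (1)·1.000 - (-2)·-0.300 - (-2)·-0.917) / (7) = -2.205

(0.780, -1.195, 1.230, -2.205)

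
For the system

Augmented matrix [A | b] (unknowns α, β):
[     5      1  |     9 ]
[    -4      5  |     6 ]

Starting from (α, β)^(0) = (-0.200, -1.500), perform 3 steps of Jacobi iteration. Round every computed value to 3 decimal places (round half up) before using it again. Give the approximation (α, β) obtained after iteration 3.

Iteration 1:
  α = (9 - (1)·-1.500) / (5) = 2.100
  β = (6 - (-4)·-0.200) / (5) = 1.040
Iteration 2:
  α = (9 - (1)·1.040) / (5) = 1.592
  β = (6 - (-4)·2.100) / (5) = 2.880
Iteration 3:
  α = (9 - (1)·2.880) / (5) = 1.224
  β = (6 - (-4)·1.592) / (5) = 2.474

(1.224, 2.474)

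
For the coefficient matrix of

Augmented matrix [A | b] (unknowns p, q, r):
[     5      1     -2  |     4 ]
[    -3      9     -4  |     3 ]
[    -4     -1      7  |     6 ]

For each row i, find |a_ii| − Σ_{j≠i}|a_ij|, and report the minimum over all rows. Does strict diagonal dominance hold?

2

row 1: |5| − (1+2) = 2
row 2: |9| − (3+4) = 2
row 3: |7| − (4+1) = 2
minimum over rows = 2 → strictly diagonally dominant (convergence guaranteed)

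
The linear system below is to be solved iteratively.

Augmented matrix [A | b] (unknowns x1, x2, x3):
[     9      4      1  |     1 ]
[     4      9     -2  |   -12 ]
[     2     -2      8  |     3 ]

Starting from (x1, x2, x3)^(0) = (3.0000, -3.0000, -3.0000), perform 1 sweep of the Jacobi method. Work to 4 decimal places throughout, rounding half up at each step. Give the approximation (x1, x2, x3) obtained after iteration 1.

Iteration 1:
  x1 = (1 - (4)·-3.0000 - (1)·-3.0000) / (9) = 1.7778
  x2 = (-12 - (4)·3.0000 - (-2)·-3.0000) / (9) = -3.3333
  x3 = (3 - (2)·3.0000 - (-2)·-3.0000) / (8) = -1.1250

(1.7778, -3.3333, -1.1250)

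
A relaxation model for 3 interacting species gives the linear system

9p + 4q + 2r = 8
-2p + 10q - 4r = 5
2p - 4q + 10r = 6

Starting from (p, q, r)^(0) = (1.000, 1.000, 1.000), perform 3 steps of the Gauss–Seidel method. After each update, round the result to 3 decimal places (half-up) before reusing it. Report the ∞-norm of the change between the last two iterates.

Iteration 1:
  p = (8 - (4)·1.000 - (2)·1.000) / (9) = 0.222
  q = (5 - (-2)·0.222 - (-4)·1.000) / (10) = 0.944
  r = (6 - (2)·0.222 - (-4)·0.944) / (10) = 0.933
Iteration 2:
  p = (8 - (4)·0.944 - (2)·0.933) / (9) = 0.262
  q = (5 - (-2)·0.262 - (-4)·0.933) / (10) = 0.926
  r = (6 - (2)·0.262 - (-4)·0.926) / (10) = 0.918
Iteration 3:
  p = (8 - (4)·0.926 - (2)·0.918) / (9) = 0.273
  q = (5 - (-2)·0.273 - (-4)·0.918) / (10) = 0.922
  r = (6 - (2)·0.273 - (-4)·0.922) / (10) = 0.914
Change: (0.011, -0.004, -0.004) → max |·| = 0.011

0.011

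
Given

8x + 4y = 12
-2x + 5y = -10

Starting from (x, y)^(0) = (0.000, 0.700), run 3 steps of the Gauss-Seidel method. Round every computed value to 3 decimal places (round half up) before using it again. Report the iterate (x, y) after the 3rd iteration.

(2.046, -1.182)

Iteration 1:
  x = (12 - (4)·0.700) / (8) = 1.150
  y = (-10 - (-2)·1.150) / (5) = -1.540
Iteration 2:
  x = (12 - (4)·-1.540) / (8) = 2.270
  y = (-10 - (-2)·2.270) / (5) = -1.092
Iteration 3:
  x = (12 - (4)·-1.092) / (8) = 2.046
  y = (-10 - (-2)·2.046) / (5) = -1.182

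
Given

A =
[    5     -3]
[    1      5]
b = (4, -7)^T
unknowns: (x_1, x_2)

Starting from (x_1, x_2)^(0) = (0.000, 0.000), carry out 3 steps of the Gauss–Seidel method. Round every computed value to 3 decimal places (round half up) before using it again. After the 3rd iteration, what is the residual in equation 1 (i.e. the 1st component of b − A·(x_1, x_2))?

Iteration 1:
  x_1 = (4 - (-3)·0.000) / (5) = 0.800
  x_2 = (-7 - (1)·0.800) / (5) = -1.560
Iteration 2:
  x_1 = (4 - (-3)·-1.560) / (5) = -0.136
  x_2 = (-7 - (1)·-0.136) / (5) = -1.373
Iteration 3:
  x_1 = (4 - (-3)·-1.373) / (5) = -0.024
  x_2 = (-7 - (1)·-0.024) / (5) = -1.395
Residual b − A·x = (-0.065, -0.001)

-0.065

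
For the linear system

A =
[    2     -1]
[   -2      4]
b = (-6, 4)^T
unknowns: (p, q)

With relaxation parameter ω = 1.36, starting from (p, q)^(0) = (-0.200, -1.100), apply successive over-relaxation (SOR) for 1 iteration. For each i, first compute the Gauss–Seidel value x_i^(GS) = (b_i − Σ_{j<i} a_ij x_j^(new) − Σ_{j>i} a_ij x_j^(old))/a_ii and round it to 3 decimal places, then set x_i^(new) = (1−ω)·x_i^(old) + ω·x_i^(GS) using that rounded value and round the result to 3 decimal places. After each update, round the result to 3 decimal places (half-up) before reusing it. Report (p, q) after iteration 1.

Iteration 1:
  p: GS value = (-6 - (-1)·-1.100) / (2) = -3.550;  p ← (1−ω)·-0.200 + ω·-3.550 = -4.756
  q: GS value = (4 - (-2)·-4.756) / (4) = -1.378;  q ← (1−ω)·-1.100 + ω·-1.378 = -1.478

(-4.756, -1.478)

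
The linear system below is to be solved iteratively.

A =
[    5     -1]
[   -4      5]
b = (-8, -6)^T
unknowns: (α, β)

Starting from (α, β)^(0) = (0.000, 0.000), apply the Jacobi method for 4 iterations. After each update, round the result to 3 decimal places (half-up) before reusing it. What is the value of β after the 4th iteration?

-2.877

Iteration 1:
  α = (-8 - (-1)·0.000) / (5) = -1.600
  β = (-6 - (-4)·0.000) / (5) = -1.200
Iteration 2:
  α = (-8 - (-1)·-1.200) / (5) = -1.840
  β = (-6 - (-4)·-1.600) / (5) = -2.480
Iteration 3:
  α = (-8 - (-1)·-2.480) / (5) = -2.096
  β = (-6 - (-4)·-1.840) / (5) = -2.672
Iteration 4:
  α = (-8 - (-1)·-2.672) / (5) = -2.134
  β = (-6 - (-4)·-2.096) / (5) = -2.877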